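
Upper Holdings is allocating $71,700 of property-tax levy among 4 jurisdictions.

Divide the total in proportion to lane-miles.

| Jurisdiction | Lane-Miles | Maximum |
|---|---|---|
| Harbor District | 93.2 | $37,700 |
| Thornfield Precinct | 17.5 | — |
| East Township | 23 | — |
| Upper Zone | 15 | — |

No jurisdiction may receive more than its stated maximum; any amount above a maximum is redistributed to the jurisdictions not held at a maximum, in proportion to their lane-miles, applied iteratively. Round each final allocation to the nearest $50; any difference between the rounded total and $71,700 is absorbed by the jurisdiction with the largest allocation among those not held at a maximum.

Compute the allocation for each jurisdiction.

Harbor District: $37,700 | Thornfield Precinct: $10,700 | East Township: $14,100 | Upper Zone: $9,200

Total lane-miles = 148.7.
Pro-rata shares before constraints: Harbor District 44,939.07; Thornfield Precinct 8,438.13; East Township 11,090.11; Upper Zone 7,232.68.
Cap binds for Harbor District ($37,700); remaining pool $34,000 reallocated over remaining lane-miles 55.5.
Redistributed shares: Thornfield Precinct 10,720.72 → $10,700; East Township 14,090.09 → $14,100; Upper Zone 9,189.19 → $9,200.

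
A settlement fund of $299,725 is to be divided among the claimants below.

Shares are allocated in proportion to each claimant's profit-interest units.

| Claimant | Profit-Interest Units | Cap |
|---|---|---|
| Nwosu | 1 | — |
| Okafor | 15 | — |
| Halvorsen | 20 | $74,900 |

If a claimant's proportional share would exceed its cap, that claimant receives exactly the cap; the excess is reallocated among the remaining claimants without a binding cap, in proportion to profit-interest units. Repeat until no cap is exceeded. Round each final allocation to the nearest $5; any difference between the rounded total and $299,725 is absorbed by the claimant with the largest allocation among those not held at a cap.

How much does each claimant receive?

Nwosu: $14,050 · Okafor: $210,775 · Halvorsen: $74,900

Total profit-interest units = 36.
Proportional shares (ignoring caps): Nwosu 8,325.69; Okafor 124,885.42; Halvorsen 166,513.89.
Cap binds for Halvorsen ($74,900); balance $224,825 reallocated over remaining profit-interest units 16.
Remaining shares: Nwosu 14,051.56 → $14,050; Okafor 210,773.44 → $210,775.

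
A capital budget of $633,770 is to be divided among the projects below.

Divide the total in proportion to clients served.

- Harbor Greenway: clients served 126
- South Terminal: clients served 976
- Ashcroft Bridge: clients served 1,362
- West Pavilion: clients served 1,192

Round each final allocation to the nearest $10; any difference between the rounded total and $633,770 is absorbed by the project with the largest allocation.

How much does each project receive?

Clients served total: 3,656.
Unrounded shares: Harbor Greenway 126/3,656 × $633,770 = 21,842.18; South Terminal 976/3,656 × $633,770 = 169,190.24; Ashcroft Bridge 1,362/3,656 × $633,770 = 236,103.59; West Pavilion 1,192/3,656 × $633,770 = 206,633.98.
Rounded to nearest $10: Harbor Greenway $21,840; South Terminal $169,190; Ashcroft Bridge $236,100; West Pavilion $206,630. Sum = $633,760.
Difference $633,770 − $633,760 = +$10 applied to largest allocation (Ashcroft Bridge): Ashcroft Bridge becomes $236,110.

Harbor Greenway: $21,840; South Terminal: $169,190; Ashcroft Bridge: $236,110; West Pavilion: $206,630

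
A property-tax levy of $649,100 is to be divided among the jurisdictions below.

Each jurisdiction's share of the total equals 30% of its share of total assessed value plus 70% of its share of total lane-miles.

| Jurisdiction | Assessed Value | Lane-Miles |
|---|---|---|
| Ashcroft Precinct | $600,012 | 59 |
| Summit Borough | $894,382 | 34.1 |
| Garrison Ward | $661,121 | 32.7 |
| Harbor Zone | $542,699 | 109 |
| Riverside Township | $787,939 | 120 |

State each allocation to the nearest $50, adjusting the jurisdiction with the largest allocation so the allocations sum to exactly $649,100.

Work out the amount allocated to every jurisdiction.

Assessed value total 3,486,153; lane-miles total 354.8.
Composite weights (30% assessed value + 70% lane-miles): Ashcroft Precinct 0.1680; Summit Borough 0.1442; Garrison Ward 0.1214; Harbor Zone 0.2618; Riverside Township 0.3046.
Raw shares: Ashcroft Precinct 109,073.13; Summit Borough 93,628.23; Garrison Ward 78,805.81; Harbor Zone 169,903.58; Riverside Township 197,689.24.
At nearest $50: Ashcroft Precinct $109,050; Summit Borough $93,650; Garrison Ward $78,800; Harbor Zone $169,900; Riverside Township $197,700. Sum = $649,100.
Rounded total matches; no reconciliation needed.

Ashcroft Precinct: $109,050 | Summit Borough: $93,650 | Garrison Ward: $78,800 | Harbor Zone: $169,900 | Riverside Township: $197,700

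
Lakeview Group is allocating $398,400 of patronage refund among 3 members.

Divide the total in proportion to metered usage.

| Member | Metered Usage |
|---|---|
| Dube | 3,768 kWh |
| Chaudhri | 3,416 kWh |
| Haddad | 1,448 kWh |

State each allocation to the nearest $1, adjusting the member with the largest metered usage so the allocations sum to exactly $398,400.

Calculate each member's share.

Total metered usage = 3,768 + 3,416 + 1,448 = 8,632.
Proportional shares: Dube 173,907.69; Chaudhri 157,661.54; Haddad 66,830.77.
After rounding ($1): Dube $173,908; Chaudhri $157,662; Haddad $66,831. Sum = $398,401.
Difference $398,400 − $398,401 = −$1 applied to largest metered usage (Dube): Dube becomes $173,907.

Dube: $173,907 | Chaudhri: $157,662 | Haddad: $66,831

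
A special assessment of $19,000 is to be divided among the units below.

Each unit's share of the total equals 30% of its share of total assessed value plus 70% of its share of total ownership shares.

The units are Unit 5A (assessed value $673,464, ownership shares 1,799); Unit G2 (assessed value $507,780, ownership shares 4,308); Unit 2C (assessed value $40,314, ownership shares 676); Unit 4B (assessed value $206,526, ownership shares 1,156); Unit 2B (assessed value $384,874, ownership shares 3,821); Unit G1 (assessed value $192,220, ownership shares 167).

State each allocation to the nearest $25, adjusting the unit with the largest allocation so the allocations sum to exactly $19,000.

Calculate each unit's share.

Unit 5A: $3,925 | Unit G2: $6,250 | Unit 2C: $875 | Unit 4B: $1,875 | Unit 2B: $5,350 | Unit G1: $725

Totals — assessed value 2,005,178, ownership shares 11,927.
Blended shares (30% assessed value + 70% ownership shares): Unit 5A 0.2063; Unit G2 0.3288; Unit 2C 0.0457; Unit 4B 0.0987; Unit 2B 0.2818; Unit G1 0.0386.
Unrounded shares: Unit 5A 3,920.51; Unit G2 6,247.36; Unit 2C 868.42; Unit 4B 1,876.15; Unit 2B 5,354.92; Unit G1 732.64.
Rounded to nearest $25: Unit 5A $3,925; Unit G2 $6,250; Unit 2C $875; Unit 4B $1,875; Unit 2B $5,350; Unit G1 $725. Sum = $19,000.
Rounded total matches; no reconciliation needed.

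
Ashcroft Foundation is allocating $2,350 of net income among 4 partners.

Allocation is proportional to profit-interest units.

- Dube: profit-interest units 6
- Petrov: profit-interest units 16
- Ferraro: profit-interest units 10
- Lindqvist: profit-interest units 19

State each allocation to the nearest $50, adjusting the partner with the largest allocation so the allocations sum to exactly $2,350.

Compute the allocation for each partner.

Dube: $300 · Petrov: $750 · Ferraro: $450 · Lindqvist: $850

Sum of profit-interest units: 51.
Unrounded shares: Dube 6/51 × $2,350 = 276.47; Petrov 16/51 × $2,350 = 737.25; Ferraro 10/51 × $2,350 = 460.78; Lindqvist 19/51 × $2,350 = 875.49.
Rounded to nearest $50: Dube $300; Petrov $750; Ferraro $450; Lindqvist $900. Sum = $2,400.
Difference $2,350 − $2,400 = −$50 applied to largest allocation (Lindqvist): Lindqvist becomes $850.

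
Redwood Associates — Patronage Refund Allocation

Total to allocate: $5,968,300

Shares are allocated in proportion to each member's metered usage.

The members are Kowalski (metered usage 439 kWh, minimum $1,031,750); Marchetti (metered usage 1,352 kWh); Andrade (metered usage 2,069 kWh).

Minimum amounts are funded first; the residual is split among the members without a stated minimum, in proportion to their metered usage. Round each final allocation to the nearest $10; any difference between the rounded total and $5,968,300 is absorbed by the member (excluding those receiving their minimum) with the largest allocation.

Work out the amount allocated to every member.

Kowalski: $1,031,750 | Marchetti: $1,950,950 | Andrade: $2,985,600

Minimums first: Kowalski $1,031,750. Remaining pool $4,936,550.
Remaining pool split over remaining metered usage 3,421: Marchetti 1,950,954.57 → $1,950,950; Andrade 2,985,595.43 → $2,985,600.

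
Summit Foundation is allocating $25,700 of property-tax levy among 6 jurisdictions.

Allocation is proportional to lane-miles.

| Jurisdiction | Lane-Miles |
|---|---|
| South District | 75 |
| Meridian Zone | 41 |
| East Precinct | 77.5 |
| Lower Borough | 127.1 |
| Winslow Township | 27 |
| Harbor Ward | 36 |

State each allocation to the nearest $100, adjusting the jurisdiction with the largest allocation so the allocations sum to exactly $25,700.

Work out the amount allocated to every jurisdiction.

Lane-miles total: 383.6.
Raw shares: South District 75/383.6 × $25,700 = 5,024.77; Meridian Zone 41/383.6 × $25,700 = 2,746.87; East Precinct 77.5/383.6 × $25,700 = 5,192.26; Lower Borough 127.1/383.6 × $25,700 = 8,515.30; Winslow Township 27/383.6 × $25,700 = 1,808.92; Harbor Ward 36/383.6 × $25,700 = 2,411.89.
Rounded to nearest $100: South District $5,000; Meridian Zone $2,700; East Precinct $5,200; Lower Borough $8,500; Winslow Township $1,800; Harbor Ward $2,400. Sum = $25,600.
Difference $25,700 − $25,600 = +$100 applied to largest allocation (Lower Borough): Lower Borough becomes $8,600.

South District: $5,000 · Meridian Zone: $2,700 · East Precinct: $5,200 · Lower Borough: $8,600 · Winslow Township: $1,800 · Harbor Ward: $2,400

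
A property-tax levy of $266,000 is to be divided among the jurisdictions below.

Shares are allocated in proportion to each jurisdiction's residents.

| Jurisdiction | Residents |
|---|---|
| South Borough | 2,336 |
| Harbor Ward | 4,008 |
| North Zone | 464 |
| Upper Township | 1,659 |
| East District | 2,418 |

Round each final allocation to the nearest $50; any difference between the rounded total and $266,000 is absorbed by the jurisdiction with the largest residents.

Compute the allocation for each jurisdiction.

South Borough: $57,100 | Harbor Ward: $97,900 | North Zone: $11,350 | Upper Township: $40,550 | East District: $59,100

Residents total: 10,885.
Pro-rata amounts: South Borough 2,336/10,885 × $266,000 = 57,085.53; Harbor Ward 4,008/10,885 × $266,000 = 97,944.69; North Zone 464/10,885 × $266,000 = 11,338.91; Upper Township 1,659/10,885 × $266,000 = 40,541.48; East District 2,418/10,885 × $266,000 = 59,089.39.
Rounded to nearest $50: South Borough $57,100; Harbor Ward $97,950; North Zone $11,350; Upper Township $40,550; East District $59,100. Sum = $266,050.
Difference $266,000 − $266,050 = −$50 applied to largest residents (Harbor Ward): Harbor Ward becomes $97,900.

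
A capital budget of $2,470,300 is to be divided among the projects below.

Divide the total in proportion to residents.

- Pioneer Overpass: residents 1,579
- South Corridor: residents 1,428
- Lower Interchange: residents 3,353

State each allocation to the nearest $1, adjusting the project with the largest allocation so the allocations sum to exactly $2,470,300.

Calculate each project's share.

Sum of residents: 6,360.
Proportional shares: Pioneer Overpass 1,579/6,360 × $2,470,300 = 613,302.47; South Corridor 1,428/6,360 × $2,470,300 = 554,652.26; Lower Interchange 3,353/6,360 × $2,470,300 = 1,302,345.27.
At nearest $1: Pioneer Overpass $613,302; South Corridor $554,652; Lower Interchange $1,302,345. Sum = $2,470,299.
Difference $2,470,300 − $2,470,299 = +$1 applied to largest allocation (Lower Interchange): Lower Interchange becomes $1,302,346.

Pioneer Overpass: $613,302; South Corridor: $554,652; Lower Interchange: $1,302,346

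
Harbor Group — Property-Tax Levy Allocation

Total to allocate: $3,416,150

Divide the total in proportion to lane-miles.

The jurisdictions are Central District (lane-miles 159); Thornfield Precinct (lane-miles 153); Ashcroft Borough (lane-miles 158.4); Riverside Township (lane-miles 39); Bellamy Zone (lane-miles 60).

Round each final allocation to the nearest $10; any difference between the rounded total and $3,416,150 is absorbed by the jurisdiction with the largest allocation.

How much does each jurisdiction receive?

Sum of lane-miles: 569.4.
Raw shares: Central District 159/569.4 × $3,416,150 = 953,930.19; Thornfield Precinct 153/569.4 × $3,416,150 = 917,932.82; Ashcroft Borough 158.4/569.4 × $3,416,150 = 950,330.45; Riverside Township 39/569.4 × $3,416,150 = 233,982.88; Bellamy Zone 60/569.4 × $3,416,150 = 359,973.66.
Rounded to nearest $10: Central District $953,930; Thornfield Precinct $917,930; Ashcroft Borough $950,330; Riverside Township $233,980; Bellamy Zone $359,970. Sum = $3,416,140.
Difference $3,416,150 − $3,416,140 = +$10 applied to largest allocation (Central District): Central District becomes $953,940.

Central District: $953,940 | Thornfield Precinct: $917,930 | Ashcroft Borough: $950,330 | Riverside Township: $233,980 | Bellamy Zone: $359,970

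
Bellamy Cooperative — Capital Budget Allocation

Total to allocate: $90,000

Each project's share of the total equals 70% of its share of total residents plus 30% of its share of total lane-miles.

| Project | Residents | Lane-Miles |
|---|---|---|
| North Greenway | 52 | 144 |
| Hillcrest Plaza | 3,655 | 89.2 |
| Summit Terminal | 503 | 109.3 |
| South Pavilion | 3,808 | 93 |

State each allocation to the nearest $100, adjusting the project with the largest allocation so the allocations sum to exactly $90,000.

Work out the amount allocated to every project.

Residents total 8,018; lane-miles total 435.5.
Combined weights (70% residents + 30% lane-miles): North Greenway 0.1037; Hillcrest Plaza 0.3805; Summit Terminal 0.1192; South Pavilion 0.3965.
Unrounded shares: North Greenway 9,336.25; Hillcrest Plaza 34,248.70; Summit Terminal 10,728.58; South Pavilion 35,686.46.
At nearest $100: North Greenway $9,300; Hillcrest Plaza $34,200; Summit Terminal $10,700; South Pavilion $35,700. Sum = $89,900.
Difference $90,000 − $89,900 = +$100 applied to largest allocation (South Pavilion): South Pavilion becomes $35,800.

North Greenway: $9,300 | Hillcrest Plaza: $34,200 | Summit Terminal: $10,700 | South Pavilion: $35,800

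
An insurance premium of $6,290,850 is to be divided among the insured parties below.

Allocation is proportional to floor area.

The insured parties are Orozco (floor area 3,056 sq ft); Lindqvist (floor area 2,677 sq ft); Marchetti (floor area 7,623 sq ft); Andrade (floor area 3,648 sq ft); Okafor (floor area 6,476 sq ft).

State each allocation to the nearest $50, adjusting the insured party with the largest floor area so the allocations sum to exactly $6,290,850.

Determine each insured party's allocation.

Combined floor area = 3,056 + 2,677 + 7,623 + 3,648 + 6,476 = 23,480.
Proportional shares: Orozco 818,775.03; Lindqvist 717,231.92; Marchetti 2,042,382.86; Andrade 977,385.89; Okafor 1,735,074.30.
Rounded to nearest $50: Orozco $818,800; Lindqvist $717,250; Marchetti $2,042,400; Andrade $977,400; Okafor $1,735,050. Sum = $6,290,900.
Difference $6,290,850 − $6,290,900 = −$50 applied to largest floor area (Marchetti): Marchetti becomes $2,042,350.

Orozco: $818,800 | Lindqvist: $717,250 | Marchetti: $2,042,350 | Andrade: $977,400 | Okafor: $1,735,050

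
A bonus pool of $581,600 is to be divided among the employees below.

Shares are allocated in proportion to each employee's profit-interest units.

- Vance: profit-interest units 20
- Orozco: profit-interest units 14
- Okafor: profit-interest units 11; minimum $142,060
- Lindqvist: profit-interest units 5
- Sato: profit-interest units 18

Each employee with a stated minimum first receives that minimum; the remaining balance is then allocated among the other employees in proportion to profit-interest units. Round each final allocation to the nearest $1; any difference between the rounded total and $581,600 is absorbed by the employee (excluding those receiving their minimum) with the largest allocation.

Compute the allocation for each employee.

Fund the minimums — Okafor $142,060. Remaining pool $439,540.
Remaining pool split over remaining profit-interest units 57: Vance 154,224.56 → $154,225; Orozco 107,957.19 → $107,957; Lindqvist 38,556.14 → $38,556; Sato 138,802.11 → $138,802.

Vance: $154,225 | Orozco: $107,957 | Okafor: $142,060 | Lindqvist: $38,556 | Sato: $138,802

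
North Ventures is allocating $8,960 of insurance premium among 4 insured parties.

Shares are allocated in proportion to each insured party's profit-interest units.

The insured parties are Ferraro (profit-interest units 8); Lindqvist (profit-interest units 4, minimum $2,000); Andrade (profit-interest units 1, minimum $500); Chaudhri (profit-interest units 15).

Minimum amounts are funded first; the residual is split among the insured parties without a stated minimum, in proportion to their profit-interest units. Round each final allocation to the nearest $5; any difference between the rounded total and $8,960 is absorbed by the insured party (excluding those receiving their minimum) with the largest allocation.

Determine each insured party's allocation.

Ferraro: $2,245 | Lindqvist: $2,000 | Andrade: $500 | Chaudhri: $4,215

Fund the minimums — Lindqvist $2,000; Andrade $500. Residual $6,460.
Residual split over remaining profit-interest units 23: Ferraro 2,246.96 → $2,245; Chaudhri 4,213.04 → $4,215.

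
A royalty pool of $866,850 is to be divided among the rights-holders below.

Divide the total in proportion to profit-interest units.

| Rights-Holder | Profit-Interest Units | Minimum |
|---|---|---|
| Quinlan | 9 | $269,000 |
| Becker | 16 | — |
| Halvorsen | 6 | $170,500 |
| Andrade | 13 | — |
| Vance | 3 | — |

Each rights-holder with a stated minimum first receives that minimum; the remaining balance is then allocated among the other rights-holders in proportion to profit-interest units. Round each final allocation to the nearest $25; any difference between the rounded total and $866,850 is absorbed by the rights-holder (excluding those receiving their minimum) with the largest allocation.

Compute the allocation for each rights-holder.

Quinlan: $269,000 · Becker: $213,675 · Halvorsen: $170,500 · Andrade: $173,600 · Vance: $40,075

Guaranteed amounts: Quinlan $269,000; Halvorsen $170,500. Balance $427,350.
Balance split over remaining profit-interest units 32: Becker 213,675.00 → $213,675; Andrade 173,610.94 → $173,600; Vance 40,064.06 → $40,075.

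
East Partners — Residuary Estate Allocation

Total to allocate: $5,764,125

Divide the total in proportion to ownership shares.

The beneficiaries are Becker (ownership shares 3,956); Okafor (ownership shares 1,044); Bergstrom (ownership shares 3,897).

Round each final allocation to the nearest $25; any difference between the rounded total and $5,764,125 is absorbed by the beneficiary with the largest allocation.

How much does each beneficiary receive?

Ownership shares total: 8,897.
Proportional shares: Becker 3,956/8,897 × $5,764,125 = 2,562,985.11; Okafor 1,044/8,897 × $5,764,125 = 676,379.29; Bergstrom 3,897/8,897 × $5,764,125 = 2,524,760.61.
After rounding ($25): Becker $2,562,975; Okafor $676,375; Bergstrom $2,524,750. Sum = $5,764,100.
Difference $5,764,125 − $5,764,100 = +$25 applied to largest allocation (Becker): Becker becomes $2,563,000.

Becker: $2,563,000; Okafor: $676,375; Bergstrom: $2,524,750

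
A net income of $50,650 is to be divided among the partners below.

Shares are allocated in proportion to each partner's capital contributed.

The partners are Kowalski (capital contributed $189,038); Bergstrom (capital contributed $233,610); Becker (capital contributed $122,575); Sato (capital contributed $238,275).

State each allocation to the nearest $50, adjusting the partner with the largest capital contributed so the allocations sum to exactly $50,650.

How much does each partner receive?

Capital contributed total: 189,038 + 233,610 + 122,575 + 238,275 = 783,498.
Proportional shares: Kowalski 12,220.55; Bergstrom 15,101.95; Becker 7,923.98; Sato 15,403.52.
Rounded to nearest $50: Kowalski $12,200; Bergstrom $15,100; Becker $7,900; Sato $15,400. Sum = $50,600.
Difference $50,650 − $50,600 = +$50 applied to largest capital contributed (Sato): Sato becomes $15,450.

Kowalski: $12,200 | Bergstrom: $15,100 | Becker: $7,900 | Sato: $15,450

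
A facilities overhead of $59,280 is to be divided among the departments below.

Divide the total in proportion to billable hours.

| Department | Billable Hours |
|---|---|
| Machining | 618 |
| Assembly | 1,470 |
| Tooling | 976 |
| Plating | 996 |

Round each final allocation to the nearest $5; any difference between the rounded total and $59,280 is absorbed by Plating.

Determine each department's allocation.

Total billable hours = 4,060.
Pro-rata amounts: Machining 618/4,060 × $59,280 = 9,023.41; Assembly 1,470/4,060 × $59,280 = 21,463.45; Tooling 976/4,060 × $59,280 = 14,250.56; Plating 996/4,060 × $59,280 = 14,542.58.
At nearest $5: Machining $9,025; Assembly $21,465; Tooling $14,250; Plating $14,545. Sum = $59,285.
Difference $59,280 − $59,285 = −$5 applied to Plating: Plating becomes $14,540.

Machining: $9,025 · Assembly: $21,465 · Tooling: $14,250 · Plating: $14,540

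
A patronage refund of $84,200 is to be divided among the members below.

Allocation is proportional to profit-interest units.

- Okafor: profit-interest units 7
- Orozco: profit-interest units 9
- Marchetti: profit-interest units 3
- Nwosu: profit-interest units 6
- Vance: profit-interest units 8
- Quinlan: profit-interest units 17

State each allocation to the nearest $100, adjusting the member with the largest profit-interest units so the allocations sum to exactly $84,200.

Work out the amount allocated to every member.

Combined profit-interest units = 50.
Unrounded shares: Okafor 7/50 × $84,200 = 11,788.00; Orozco 9/50 × $84,200 = 15,156.00; Marchetti 3/50 × $84,200 = 5,052.00; Nwosu 6/50 × $84,200 = 10,104.00; Vance 8/50 × $84,200 = 13,472.00; Quinlan 17/50 × $84,200 = 28,628.00.
Rounded to nearest $100: Okafor $11,800; Orozco $15,200; Marchetti $5,100; Nwosu $10,100; Vance $13,500; Quinlan $28,600. Sum = $84,300.
Difference $84,200 − $84,300 = −$100 applied to largest profit-interest units (Quinlan): Quinlan becomes $28,500.

Okafor: $11,800; Orozco: $15,200; Marchetti: $5,100; Nwosu: $10,100; Vance: $13,500; Quinlan: $28,500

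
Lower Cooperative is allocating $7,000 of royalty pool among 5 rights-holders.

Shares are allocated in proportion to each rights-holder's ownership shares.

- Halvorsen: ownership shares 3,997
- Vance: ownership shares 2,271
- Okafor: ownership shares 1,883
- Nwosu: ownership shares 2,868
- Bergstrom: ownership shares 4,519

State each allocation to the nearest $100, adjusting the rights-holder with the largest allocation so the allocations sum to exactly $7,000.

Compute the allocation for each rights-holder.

Halvorsen: $1,800 · Vance: $1,000 · Okafor: $800 · Nwosu: $1,300 · Bergstrom: $2,100

Sum of ownership shares: 15,538.
Proportional shares: Halvorsen 3,997/15,538 × $7,000 = 1,800.68; Vance 2,271/15,538 × $7,000 = 1,023.10; Okafor 1,883/15,538 × $7,000 = 848.31; Nwosu 2,868/15,538 × $7,000 = 1,292.06; Bergstrom 4,519/15,538 × $7,000 = 2,035.85.
Rounded to nearest $100: Halvorsen $1,800; Vance $1,000; Okafor $800; Nwosu $1,300; Bergstrom $2,000. Sum = $6,900.
Difference $7,000 − $6,900 = +$100 applied to largest allocation (Bergstrom): Bergstrom becomes $2,100.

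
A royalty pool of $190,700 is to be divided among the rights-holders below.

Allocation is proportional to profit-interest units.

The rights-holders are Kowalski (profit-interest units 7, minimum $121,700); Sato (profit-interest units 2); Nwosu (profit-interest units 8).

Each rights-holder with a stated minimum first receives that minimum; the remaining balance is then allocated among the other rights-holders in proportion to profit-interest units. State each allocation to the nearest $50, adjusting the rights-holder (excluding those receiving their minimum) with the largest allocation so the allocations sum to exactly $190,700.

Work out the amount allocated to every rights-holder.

Kowalski: $121,700; Sato: $13,800; Nwosu: $55,200

Guaranteed amounts: Kowalski $121,700. Remaining pool $69,000.
Remaining pool split over remaining profit-interest units 10: Sato 13,800.00 → $13,800; Nwosu 55,200.00 → $55,200.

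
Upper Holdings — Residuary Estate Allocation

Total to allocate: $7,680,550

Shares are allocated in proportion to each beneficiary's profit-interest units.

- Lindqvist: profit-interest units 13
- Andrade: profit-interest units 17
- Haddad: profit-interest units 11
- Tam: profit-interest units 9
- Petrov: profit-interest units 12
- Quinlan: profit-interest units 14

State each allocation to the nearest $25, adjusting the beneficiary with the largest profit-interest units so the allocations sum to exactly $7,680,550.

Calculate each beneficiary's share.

Profit-interest units total: 76.
Raw shares: Lindqvist 13/76 × $7,680,550 = 1,313,778.29; Andrade 17/76 × $7,680,550 = 1,718,017.76; Haddad 11/76 × $7,680,550 = 1,111,658.55; Tam 9/76 × $7,680,550 = 909,538.82; Petrov 12/76 × $7,680,550 = 1,212,718.42; Quinlan 14/76 × $7,680,550 = 1,414,838.16.
After rounding ($25): Lindqvist $1,313,775; Andrade $1,718,025; Haddad $1,111,650; Tam $909,550; Petrov $1,212,725; Quinlan $1,414,850. Sum = $7,680,575.
Difference $7,680,550 − $7,680,575 = −$25 applied to largest profit-interest units (Andrade): Andrade becomes $1,718,000.

Lindqvist: $1,313,775; Andrade: $1,718,000; Haddad: $1,111,650; Tam: $909,550; Petrov: $1,212,725; Quinlan: $1,414,850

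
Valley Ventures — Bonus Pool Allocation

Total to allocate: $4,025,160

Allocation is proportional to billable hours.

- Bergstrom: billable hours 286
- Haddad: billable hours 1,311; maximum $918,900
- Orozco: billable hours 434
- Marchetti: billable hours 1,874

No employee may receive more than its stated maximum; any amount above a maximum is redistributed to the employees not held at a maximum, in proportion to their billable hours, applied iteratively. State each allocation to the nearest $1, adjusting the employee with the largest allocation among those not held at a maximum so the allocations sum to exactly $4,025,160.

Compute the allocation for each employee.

Bergstrom: $342,479 | Haddad: $918,900 | Orozco: $519,706 | Marchetti: $2,244,075

Billable hours total: 3,905.
Unconstrained shares: Bergstrom 294,800.45; Haddad 1,351,340.53; Orozco 447,354.53; Marchetti 1,931,664.49.
Held at cap: Haddad ($918,900); residual $3,106,260 reallocated over remaining billable hours 2,594.
Remaining shares: Bergstrom 342,478.94 → $342,479; Orozco 519,705.80 → $519,706; Marchetti 2,244,075.27 → $2,244,075.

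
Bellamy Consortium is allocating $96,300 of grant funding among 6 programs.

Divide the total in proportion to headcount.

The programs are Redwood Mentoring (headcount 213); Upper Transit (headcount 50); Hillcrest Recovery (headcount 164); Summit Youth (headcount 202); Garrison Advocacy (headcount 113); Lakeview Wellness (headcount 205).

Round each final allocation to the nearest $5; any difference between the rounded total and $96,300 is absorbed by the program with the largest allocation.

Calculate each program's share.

Redwood Mentoring: $21,665 · Upper Transit: $5,085 · Hillcrest Recovery: $16,675 · Summit Youth: $20,540 · Garrison Advocacy: $11,490 · Lakeview Wellness: $20,845

Total headcount = 947.
Raw shares: Redwood Mentoring 213/947 × $96,300 = 21,659.87; Upper Transit 50/947 × $96,300 = 5,084.48; Hillcrest Recovery 164/947 × $96,300 = 16,677.09; Summit Youth 202/947 × $96,300 = 20,541.29; Garrison Advocacy 113/947 × $96,300 = 11,490.92; Lakeview Wellness 205/947 × $96,300 = 20,846.36.
After rounding ($5): Redwood Mentoring $21,660; Upper Transit $5,085; Hillcrest Recovery $16,675; Summit Youth $20,540; Garrison Advocacy $11,490; Lakeview Wellness $20,845. Sum = $96,295.
Difference $96,300 − $96,295 = +$5 applied to largest allocation (Redwood Mentoring): Redwood Mentoring becomes $21,665.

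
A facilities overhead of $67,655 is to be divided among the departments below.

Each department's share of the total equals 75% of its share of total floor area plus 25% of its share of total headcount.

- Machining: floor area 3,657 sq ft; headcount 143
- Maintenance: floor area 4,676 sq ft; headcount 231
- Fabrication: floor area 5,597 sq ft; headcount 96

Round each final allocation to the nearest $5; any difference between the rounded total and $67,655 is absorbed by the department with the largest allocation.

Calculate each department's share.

Machining: $18,465 | Maintenance: $25,350 | Fabrication: $23,840

Floor area total 13,930; headcount total 470.
Composite weights (75% floor area + 25% headcount): Machining 0.2730; Maintenance 0.3746; Fabrication 0.3524.
Unrounded shares: Machining 18,467.04; Maintenance 25,345.67; Fabrication 23,842.29.
Rounded to nearest $5: Machining $18,465; Maintenance $25,345; Fabrication $23,840. Sum = $67,650.
Difference $67,655 − $67,650 = +$5 applied to largest allocation (Maintenance): Maintenance becomes $25,350.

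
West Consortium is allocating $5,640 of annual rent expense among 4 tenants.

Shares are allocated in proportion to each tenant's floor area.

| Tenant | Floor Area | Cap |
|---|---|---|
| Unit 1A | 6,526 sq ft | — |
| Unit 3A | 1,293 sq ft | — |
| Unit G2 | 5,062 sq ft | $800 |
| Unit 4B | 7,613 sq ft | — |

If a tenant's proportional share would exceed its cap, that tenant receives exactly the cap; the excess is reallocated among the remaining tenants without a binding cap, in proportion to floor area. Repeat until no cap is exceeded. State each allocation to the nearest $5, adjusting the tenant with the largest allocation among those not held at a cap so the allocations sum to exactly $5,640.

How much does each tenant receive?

Unit 1A: $2,045 | Unit 3A: $405 | Unit G2: $800 | Unit 4B: $2,390

Floor area total: 20,494.
Pro-rata shares before constraints: Unit 1A 1,795.97; Unit 3A 355.84; Unit G2 1,393.08; Unit 4B 2,095.12.
Capped: Unit G2 ($800); balance $4,840 reallocated over remaining floor area 15,432.
Remaining shares: Unit 1A 2,046.78 → $2,045; Unit 3A 405.53 → $405; Unit 4B 2,387.70 → $2,390.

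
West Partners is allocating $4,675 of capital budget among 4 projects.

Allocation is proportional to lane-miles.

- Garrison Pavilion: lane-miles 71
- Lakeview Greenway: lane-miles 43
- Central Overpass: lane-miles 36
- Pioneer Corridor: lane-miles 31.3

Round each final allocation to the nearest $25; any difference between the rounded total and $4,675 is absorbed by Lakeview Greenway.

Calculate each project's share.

Total lane-miles = 181.3.
Raw shares: Garrison Pavilion 71/181.3 × $4,675 = 1,830.81; Lakeview Greenway 43/181.3 × $4,675 = 1,108.80; Central Overpass 36/181.3 × $4,675 = 928.30; Pioneer Corridor 31.3/181.3 × $4,675 = 807.10.
At nearest $25: Garrison Pavilion $1,825; Lakeview Greenway $1,100; Central Overpass $925; Pioneer Corridor $800. Sum = $4,650.
Difference $4,675 − $4,650 = +$25 applied to Lakeview Greenway: Lakeview Greenway becomes $1,125.

Garrison Pavilion: $1,825; Lakeview Greenway: $1,125; Central Overpass: $925; Pioneer Corridor: $800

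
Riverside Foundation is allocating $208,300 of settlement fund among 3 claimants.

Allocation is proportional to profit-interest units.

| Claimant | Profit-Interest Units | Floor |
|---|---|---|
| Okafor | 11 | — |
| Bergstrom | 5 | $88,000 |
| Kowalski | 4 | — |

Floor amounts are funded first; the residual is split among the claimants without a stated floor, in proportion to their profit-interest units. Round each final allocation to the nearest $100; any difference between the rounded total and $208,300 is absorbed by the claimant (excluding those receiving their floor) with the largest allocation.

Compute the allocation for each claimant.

Okafor: $88,200; Bergstrom: $88,000; Kowalski: $32,100

Minimums first: Bergstrom $88,000. Residual $120,300.
Residual split over remaining profit-interest units 15: Okafor 88,220.00 → $88,200; Kowalski 32,080.00 → $32,100.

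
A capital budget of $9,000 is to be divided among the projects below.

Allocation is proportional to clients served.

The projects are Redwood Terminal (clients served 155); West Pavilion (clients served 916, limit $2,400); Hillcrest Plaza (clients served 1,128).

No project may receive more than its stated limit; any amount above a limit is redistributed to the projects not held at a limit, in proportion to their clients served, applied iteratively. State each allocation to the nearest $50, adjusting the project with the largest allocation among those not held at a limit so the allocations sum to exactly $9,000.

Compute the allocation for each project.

Redwood Terminal: $800 | West Pavilion: $2,400 | Hillcrest Plaza: $5,800

Total clients served = 2,199.
Pro-rata shares before constraints: Redwood Terminal 634.38; West Pavilion 3,748.98; Hillcrest Plaza 4,616.64.
Cap binds for West Pavilion ($2,400); remaining pool $6,600 reallocated over remaining clients served 1,283.
Redistributed shares: Redwood Terminal 797.35 → $800; Hillcrest Plaza 5,802.65 → $5,800.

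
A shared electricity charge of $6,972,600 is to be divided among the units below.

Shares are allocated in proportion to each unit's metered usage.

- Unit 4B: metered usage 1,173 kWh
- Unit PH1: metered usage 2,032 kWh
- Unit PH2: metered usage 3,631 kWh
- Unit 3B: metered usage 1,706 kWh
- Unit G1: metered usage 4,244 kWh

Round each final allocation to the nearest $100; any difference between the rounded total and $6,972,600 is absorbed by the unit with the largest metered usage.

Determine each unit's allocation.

Combined metered usage = 1,173 + 2,032 + 3,631 + 1,706 + 4,244 = 12,786.
Unrounded shares: Unit 4B 639,673.06; Unit PH1 1,108,112.25; Unit PH2 1,980,096.25; Unit 3B 930,334.40; Unit G1 2,314,384.05.
After rounding ($100): Unit 4B $639,700; Unit PH1 $1,108,100; Unit PH2 $1,980,100; Unit 3B $930,300; Unit G1 $2,314,400. Sum = $6,972,600.
Sum already equals the total — no adjustment.

Unit 4B: $639,700 · Unit PH1: $1,108,100 · Unit PH2: $1,980,100 · Unit 3B: $930,300 · Unit G1: $2,314,400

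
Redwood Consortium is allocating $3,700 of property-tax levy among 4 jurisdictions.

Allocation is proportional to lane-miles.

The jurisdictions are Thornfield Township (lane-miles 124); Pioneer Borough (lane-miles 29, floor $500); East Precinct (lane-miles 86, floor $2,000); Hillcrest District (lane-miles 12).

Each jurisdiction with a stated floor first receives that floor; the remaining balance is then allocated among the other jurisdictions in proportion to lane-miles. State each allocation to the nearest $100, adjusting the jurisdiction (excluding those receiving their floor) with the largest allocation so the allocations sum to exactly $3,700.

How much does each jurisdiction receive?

Thornfield Township: $1,100 | Pioneer Borough: $500 | East Precinct: $2,000 | Hillcrest District: $100

Guaranteed amounts: Pioneer Borough $500; East Precinct $2,000. Balance $1,200.
Balance split over remaining lane-miles 136: Thornfield Township 1,094.12 → $1,100; Hillcrest District 105.88 → $100.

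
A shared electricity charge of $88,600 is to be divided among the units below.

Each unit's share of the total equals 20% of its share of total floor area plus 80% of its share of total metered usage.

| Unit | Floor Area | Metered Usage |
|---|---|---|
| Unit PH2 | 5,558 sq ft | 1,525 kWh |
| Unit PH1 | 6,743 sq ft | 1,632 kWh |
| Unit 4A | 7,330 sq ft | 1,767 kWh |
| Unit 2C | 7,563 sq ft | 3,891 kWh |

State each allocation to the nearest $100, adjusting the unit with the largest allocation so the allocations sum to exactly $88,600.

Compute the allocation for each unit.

Floor area total 27,194; metered usage total 8,815.
Combined weights (20% floor area + 80% metered usage): Unit PH2 0.1793; Unit PH1 0.1977; Unit 4A 0.2143; Unit 2C 0.4087.
Pro-rata amounts: Unit PH2 15,883.95; Unit PH1 17,516.49; Unit 4A 18,984.50; Unit 2C 36,215.07.
Rounded to nearest $100: Unit PH2 $15,900; Unit PH1 $17,500; Unit 4A $19,000; Unit 2C $36,200. Sum = $88,600.
Rounded total matches; no reconciliation needed.

Unit PH2: $15,900 | Unit PH1: $17,500 | Unit 4A: $19,000 | Unit 2C: $36,200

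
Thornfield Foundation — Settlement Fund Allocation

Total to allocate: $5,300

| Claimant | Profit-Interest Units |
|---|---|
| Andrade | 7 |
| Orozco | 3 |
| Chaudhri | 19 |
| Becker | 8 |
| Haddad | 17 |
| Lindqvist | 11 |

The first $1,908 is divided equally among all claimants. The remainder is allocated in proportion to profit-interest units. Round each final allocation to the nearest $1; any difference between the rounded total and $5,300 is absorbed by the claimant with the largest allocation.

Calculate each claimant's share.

$1,908 shared equally gives $318 per claimant.
Remainder $3,392 by profit-interest units (total 65): Andrade 365.29 → $365; Orozco 156.55 → $157; Chaudhri 991.51 → $992; Becker 417.48 → $417; Haddad 887.14 → $887; Lindqvist 574.03 → $574.
Totals: Andrade $318 + $365 = $683; Orozco $318 + $157 = $475; Chaudhri $318 + $992 = $1,310; Becker $318 + $417 = $735; Haddad $318 + $887 = $1,205; Lindqvist $318 + $574 = $892.

Andrade: $683 · Orozco: $475 · Chaudhri: $1,310 · Becker: $735 · Haddad: $1,205 · Lindqvist: $892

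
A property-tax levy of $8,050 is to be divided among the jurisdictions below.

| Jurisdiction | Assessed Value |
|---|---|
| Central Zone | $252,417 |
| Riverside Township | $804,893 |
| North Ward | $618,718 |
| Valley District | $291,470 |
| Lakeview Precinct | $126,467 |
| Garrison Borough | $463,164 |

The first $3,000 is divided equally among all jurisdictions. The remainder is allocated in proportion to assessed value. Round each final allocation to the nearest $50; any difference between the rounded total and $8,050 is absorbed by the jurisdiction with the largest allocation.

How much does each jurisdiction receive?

Central Zone: $1,000; Riverside Township: $2,100; North Ward: $1,700; Valley District: $1,100; Lakeview Precinct: $750; Garrison Borough: $1,400

$3,000 shared equally gives $500 per jurisdiction.
Remainder $5,050 by assessed value (total 2,557,129): Central Zone 498.49 → $500; Riverside Township 1,589.56 → $1,600; North Ward 1,221.89 → $1,200; Valley District 575.62 → $600; Lakeview Precinct 249.76 → $250; Garrison Borough 914.69 → $900.
Totals: Central Zone $500 + $500 = $1,000; Riverside Township $500 + $1,600 = $2,100; North Ward $500 + $1,200 = $1,700; Valley District $500 + $600 = $1,100; Lakeview Precinct $500 + $250 = $750; Garrison Borough $500 + $900 = $1,400.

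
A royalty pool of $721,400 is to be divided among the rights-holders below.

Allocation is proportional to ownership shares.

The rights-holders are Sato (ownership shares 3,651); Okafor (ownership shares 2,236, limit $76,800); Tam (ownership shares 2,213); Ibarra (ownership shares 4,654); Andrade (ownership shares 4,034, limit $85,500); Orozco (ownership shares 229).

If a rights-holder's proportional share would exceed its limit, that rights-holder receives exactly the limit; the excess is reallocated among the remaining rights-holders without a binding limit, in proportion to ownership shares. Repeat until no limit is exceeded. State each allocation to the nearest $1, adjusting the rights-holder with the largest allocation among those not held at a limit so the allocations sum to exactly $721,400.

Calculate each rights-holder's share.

Combined ownership shares = 17,017.
Proportional shares (ignoring caps): Sato 154,776.48; Okafor 94,790.53; Tam 93,815.49; Ibarra 197,296.56; Andrade 171,012.96; Orozco 9,707.97.
Cap binds for Okafor ($76,800), Andrade ($85,500); remaining pool $559,100 reallocated over remaining ownership shares 10,747.
Shares after redistribution: Sato 189,938.97 → $189,939; Tam 115,128.71 → $115,129; Ibarra 242,118.86 → $242,119; Orozco 11,913.45 → $11,913.

Sato: $189,939 | Okafor: $76,800 | Tam: $115,129 | Ibarra: $242,119 | Andrade: $85,500 | Orozco: $11,913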